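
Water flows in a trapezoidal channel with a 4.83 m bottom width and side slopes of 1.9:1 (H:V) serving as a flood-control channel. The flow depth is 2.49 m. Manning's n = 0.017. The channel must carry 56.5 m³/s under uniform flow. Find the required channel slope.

S = 0.00092

With bottom width b = 4.83 m and side slope z = 1.9: A = (b + zy)y = (4.83 + 1.9×2.49)×2.49 = 23.81 m²; P = b + 2y√(1+z²) = 4.83 + 2×2.49×2.147 = 15.52 m.
Hydraulic radius R = A/P = 23.81/15.52 = 1.534 m.
From Manning's equation, S = [nQ / (1 A R^(2/3))]² = [0.017 × 56.5 / (1 × 23.81 × 1.534^(2/3))]² = 0.00092.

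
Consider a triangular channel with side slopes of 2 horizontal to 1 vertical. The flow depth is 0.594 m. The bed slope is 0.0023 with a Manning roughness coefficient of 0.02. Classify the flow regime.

subcritical

For a triangular section with side slope z = 2: A = zy² = 2×0.594² = 0.7057 m²; P = 2y√(1+z²) = 2×0.594×2.236 = 2.656 m.
Hydraulic radius R = A/P = 0.7057/2.656 = 0.2656 m.
V = (1/n) R^(2/3) √S = (1/0.02) × 0.2656^(2/3) × √0.0023 = 0.9909 m/s. Hydraulic depth D_h = A/T = 0.7057/2.376 = 0.297 m.
Froude number Fr = V/√(g·D_h) = 0.9909/√(9.81×0.297) = 0.581, which is less than 1, so the flow is subcritical.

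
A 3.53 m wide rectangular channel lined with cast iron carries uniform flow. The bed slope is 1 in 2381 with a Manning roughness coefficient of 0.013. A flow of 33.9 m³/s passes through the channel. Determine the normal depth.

y_n = 5.09 m

Manning's equation rearranged: A R^(2/3) = nQ / (1·√S) = 0.013 × 33.9 / (√0.00042) = 21.5.
At y = 6.04 m: A R^(2/3) = 26.25 — over.
At y = 4.46 m: A R^(2/3) = 18.41 — short.
At y = 5.09 m: A R^(2/3) = 21.52 — close enough.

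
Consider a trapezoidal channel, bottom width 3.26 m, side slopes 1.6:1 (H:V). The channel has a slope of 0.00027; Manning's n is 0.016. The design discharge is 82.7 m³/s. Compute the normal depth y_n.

Manning's equation rearranged: A R^(2/3) = nQ / (1·√S) = 0.016 × 82.7 / (√0.00027) = 80.53.
Try y = 3.95 m: A R^(2/3) = 61.72 — too small.
Try y = 5.69 m: A R^(2/3) = 141.2 — too large.
Try y = 4.45 m: A R^(2/3) = 80.57 — ≈ 80.53.

y_n = 4.45 m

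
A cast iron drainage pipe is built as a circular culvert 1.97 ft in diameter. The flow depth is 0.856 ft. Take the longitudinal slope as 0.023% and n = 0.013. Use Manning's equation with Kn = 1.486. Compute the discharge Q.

For a circular section of diameter D = 1.97 ft at depth y = 0.856 ft, the central angle is θ = 2 arccos(1 − 2y/D) = 2.879 rad. Then A = (D²/8)(θ − sin θ) = 1.271 ft² and P = Dθ/2 = 2.836 ft.
Hydraulic radius R = A/P = 1.271/2.836 = 0.4481 ft.
Manning's equation: Q = (1.486/n) A R^(2/3) S^(1/2) = (1.486/0.013) × 1.271 × 0.4481^(2/3) × 0.00023^(1/2) = 1.29 ft³/s.

Q = 1.29 ft³/s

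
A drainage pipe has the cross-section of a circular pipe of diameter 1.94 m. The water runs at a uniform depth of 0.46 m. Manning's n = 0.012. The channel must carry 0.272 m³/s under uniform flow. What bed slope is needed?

For a circular section of diameter D = 1.94 m at depth y = 0.46 m, the central angle is θ = 2 arccos(1 − 2y/D) = 2.034 rad. Then A = (D²/8)(θ − sin θ) = 0.5363 m² and P = Dθ/2 = 1.973 m.
Hydraulic radius R = A/P = 0.5363/1.973 = 0.2718 m.
From Manning's equation, S = [nQ / (1 A R^(2/3))]² = [0.012 × 0.272 / (1 × 0.5363 × 0.2718^(2/3))]² = 0.00021.

S = 0.00021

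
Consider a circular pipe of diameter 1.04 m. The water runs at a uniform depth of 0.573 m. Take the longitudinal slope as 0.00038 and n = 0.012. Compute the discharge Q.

For a circular section of diameter D = 1.04 m at depth y = 0.573 m, the central angle is θ = 2 arccos(1 − 2y/D) = 3.346 rad. Then A = (D²/8)(θ − sin θ) = 0.4798 m² and P = Dθ/2 = 1.74 m.
Hydraulic radius R = A/P = 0.4798/1.74 = 0.2758 m.
Manning's equation: Q = (1/n) A R^(2/3) S^(1/2) = (1/0.012) × 0.4798 × 0.2758^(2/3) × 0.00038^(1/2) = 0.33 m³/s.

Q = 0.33 m³/s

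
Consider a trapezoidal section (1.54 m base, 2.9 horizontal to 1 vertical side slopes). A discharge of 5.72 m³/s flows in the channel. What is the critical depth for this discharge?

y_c = 0.732 m

At critical depth, Q² T / (g A³) = 1, i.e. A³/T = Q²/g = 5.72²/9.81 = 3.335.
Trying y = 0.563 m: A³/T = 1.186 — too small.
Trying y = 0.732 m: A³/T = 3.331 — matches.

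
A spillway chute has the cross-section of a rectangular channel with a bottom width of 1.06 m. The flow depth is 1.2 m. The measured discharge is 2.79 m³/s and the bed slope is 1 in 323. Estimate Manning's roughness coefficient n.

Flow area A = b·y = 1.06 × 1.2 = 1.272 m². Wetted perimeter P = b + 2y = 1.06 + 2×1.2 = 3.46 m.
Hydraulic radius R = A/P = 1.272/3.46 = 0.3676 m.
Rearranging Manning's equation: n = (1/Q) A R^(2/3) S^(1/2) = (1/2.79) × 1.272 × 0.3676^(2/3) × √0.003096 = 0.013.

n = 0.013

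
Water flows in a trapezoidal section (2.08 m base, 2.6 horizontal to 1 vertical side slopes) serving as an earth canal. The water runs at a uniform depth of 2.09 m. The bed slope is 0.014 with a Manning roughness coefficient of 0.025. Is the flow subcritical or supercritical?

With bottom width b = 2.08 m and side slope z = 2.6: A = (b + zy)y = (2.08 + 2.6×2.09)×2.09 = 15.7 m²; P = b + 2y√(1+z²) = 2.08 + 2×2.09×2.786 = 13.72 m.
Hydraulic radius R = A/P = 15.7/13.72 = 1.144 m.
V = (1/n) R^(2/3) √S = (1/0.025) × 1.144^(2/3) × √0.014 = 5.178 m/s. Hydraulic depth D_h = A/T = 15.7/12.95 = 1.213 m.
Froude number Fr = V/√(g·D_h) = 5.178/√(9.81×1.213) = 1.5, which is greater than 1, so the flow is supercritical.

supercritical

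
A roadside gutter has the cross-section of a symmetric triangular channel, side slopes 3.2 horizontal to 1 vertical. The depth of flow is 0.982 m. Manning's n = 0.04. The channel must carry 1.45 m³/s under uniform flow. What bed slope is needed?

S = 0.00097

For a triangular section with side slope z = 3.2: A = zy² = 3.2×0.982² = 3.086 m²; P = 2y√(1+z²) = 2×0.982×3.353 = 6.585 m.
Hydraulic radius R = A/P = 3.086/6.585 = 0.4686 m.
From Manning's equation, S = [nQ / (1 A R^(2/3))]² = [0.04 × 1.45 / (1 × 3.086 × 0.4686^(2/3))]² = 0.00097.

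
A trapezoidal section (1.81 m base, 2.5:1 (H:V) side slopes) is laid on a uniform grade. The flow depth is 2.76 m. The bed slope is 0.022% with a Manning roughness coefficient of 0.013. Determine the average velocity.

With bottom width b = 1.81 m and side slope z = 2.5: A = (b + zy)y = (1.81 + 2.5×2.76)×2.76 = 24.04 m²; P = b + 2y√(1+z²) = 1.81 + 2×2.76×2.693 = 16.67 m.
Hydraulic radius R = A/P = 24.04/16.67 = 1.442 m.
From Manning's equation, V = (1/n) R^(2/3) S^(1/2) = (1/0.013) × 1.442^(2/3) × 0.00022^(1/2) = 1.46 m/s.

V = 1.46 m/s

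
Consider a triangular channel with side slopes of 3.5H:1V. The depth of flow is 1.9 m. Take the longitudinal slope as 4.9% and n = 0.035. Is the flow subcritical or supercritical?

For a triangular section with side slope z = 3.5: A = zy² = 3.5×1.9² = 12.63 m²; P = 2y√(1+z²) = 2×1.9×3.64 = 13.83 m.
Hydraulic radius R = A/P = 12.63/13.83 = 0.9134 m.
V = (1/n) R^(2/3) √S = (1/0.035) × 0.9134^(2/3) × √0.049 = 5.954 m/s. Hydraulic depth D_h = A/T = 12.63/13.3 = 0.95 m.
Froude number Fr = V/√(g·D_h) = 5.954/√(9.81×0.95) = 1.95, which is greater than 1, so the flow is supercritical.

supercritical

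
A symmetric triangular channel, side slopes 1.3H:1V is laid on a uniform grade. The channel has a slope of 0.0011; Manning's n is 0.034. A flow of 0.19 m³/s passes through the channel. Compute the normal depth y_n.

y_n = 0.618 m

Manning's equation rearranged: A R^(2/3) = nQ / (1·√S) = 0.034 × 0.19 / (√0.0011) = 0.1948.
At y = 0.701 m: A R^(2/3) = 0.272 — too large.
At y = 0.618 m: A R^(2/3) = 0.1944 — close enough.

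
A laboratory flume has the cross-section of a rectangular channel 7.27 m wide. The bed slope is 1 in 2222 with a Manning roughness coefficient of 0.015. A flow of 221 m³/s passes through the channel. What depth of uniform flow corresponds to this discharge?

Manning's equation rearranged: A R^(2/3) = nQ / (1·√S) = 0.015 × 221 / (√0.00045) = 156.3.
At y = 13.2 m: A R^(2/3) = 192.9 — too large.
At y = 9.39 m: A R^(2/3) = 129.8 — too small.
At y = 11 m: A R^(2/3) = 156.3 — matches.

y_n = 11 m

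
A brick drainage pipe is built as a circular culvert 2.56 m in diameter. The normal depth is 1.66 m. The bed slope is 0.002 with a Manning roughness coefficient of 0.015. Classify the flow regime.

subcritical

For a circular section of diameter D = 2.56 m at depth y = 1.66 m, the central angle is θ = 2 arccos(1 − 2y/D) = 3.744 rad. Then A = (D²/8)(θ − sin θ) = 3.532 m² and P = Dθ/2 = 4.793 m.
Hydraulic radius R = A/P = 3.532/4.793 = 0.7369 m.
V = (1/n) R^(2/3) √S = (1/0.015) × 0.7369^(2/3) × √0.002 = 2.432 m/s. Hydraulic depth D_h = A/T = 3.532/2.445 = 1.445 m.
Froude number Fr = V/√(g·D_h) = 2.432/√(9.81×1.445) = 0.646, which is less than 1, so the flow is subcritical.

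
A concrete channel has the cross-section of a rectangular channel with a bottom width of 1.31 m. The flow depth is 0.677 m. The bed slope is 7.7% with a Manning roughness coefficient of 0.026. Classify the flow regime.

Flow area A = b·y = 1.31 × 0.677 = 0.8869 m². Wetted perimeter P = b + 2y = 1.31 + 2×0.677 = 2.664 m.
Hydraulic radius R = A/P = 0.8869/2.664 = 0.3329 m.
V = (1/n) R^(2/3) √S = (1/0.026) × 0.3329^(2/3) × √0.077 = 5.127 m/s. Hydraulic depth D_h = A/T = 0.8869/1.31 = 0.677 m.
Froude number Fr = V/√(g·D_h) = 5.127/√(9.81×0.677) = 1.99, which is greater than 1, so the flow is supercritical.

supercritical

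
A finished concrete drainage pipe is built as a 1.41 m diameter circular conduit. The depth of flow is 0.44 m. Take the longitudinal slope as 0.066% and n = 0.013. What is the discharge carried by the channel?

Q = 0.325 m³/s

For a circular section of diameter D = 1.41 m at depth y = 0.44 m, the central angle is θ = 2 arccos(1 − 2y/D) = 2.371 rad. Then A = (D²/8)(θ − sin θ) = 0.4161 m² and P = Dθ/2 = 1.671 m.
Hydraulic radius R = A/P = 0.4161/1.671 = 0.2489 m.
Manning's equation: Q = (1/n) A R^(2/3) S^(1/2) = (1/0.013) × 0.4161 × 0.2489^(2/3) × 0.00066^(1/2) = 0.325 m³/s.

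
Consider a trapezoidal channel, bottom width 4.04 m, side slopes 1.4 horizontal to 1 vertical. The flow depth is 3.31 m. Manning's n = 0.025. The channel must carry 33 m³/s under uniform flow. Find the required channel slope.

With bottom width b = 4.04 m and side slope z = 1.4: A = (b + zy)y = (4.04 + 1.4×3.31)×3.31 = 28.71 m²; P = b + 2y√(1+z²) = 4.04 + 2×3.31×1.72 = 15.43 m.
Hydraulic radius R = A/P = 28.71/15.43 = 1.861 m.
From Manning's equation, S = [nQ / (1 A R^(2/3))]² = [0.025 × 33 / (1 × 28.71 × 1.861^(2/3))]² = 0.000361.

S = 0.000361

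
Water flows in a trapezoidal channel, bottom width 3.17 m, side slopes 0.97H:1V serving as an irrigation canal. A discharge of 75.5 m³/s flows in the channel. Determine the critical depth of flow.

At critical depth, Q² T / (g A³) = 1, i.e. A³/T = Q²/g = 75.5²/9.81 = 581.1.
Try y = 3.27 m: A³/T = 937.4 — over.
Try y = 2.14 m: A³/T = 193.2 — short.
Try y = 2.88 m: A³/T = 578.5 — close enough.

y_c = 2.88 m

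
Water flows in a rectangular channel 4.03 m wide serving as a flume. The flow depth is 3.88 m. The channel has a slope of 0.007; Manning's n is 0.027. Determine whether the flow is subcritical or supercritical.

subcritical

Flow area A = b·y = 4.03 × 3.88 = 15.64 m². Wetted perimeter P = b + 2y = 4.03 + 2×3.88 = 11.79 m.
Hydraulic radius R = A/P = 15.64/11.79 = 1.326 m.
V = (1/n) R^(2/3) √S = (1/0.027) × 1.326^(2/3) × √0.007 = 3.741 m/s. Hydraulic depth D_h = A/T = 15.64/4.03 = 3.88 m.
Froude number Fr = V/√(g·D_h) = 3.741/√(9.81×3.88) = 0.606, which is less than 1, so the flow is subcritical.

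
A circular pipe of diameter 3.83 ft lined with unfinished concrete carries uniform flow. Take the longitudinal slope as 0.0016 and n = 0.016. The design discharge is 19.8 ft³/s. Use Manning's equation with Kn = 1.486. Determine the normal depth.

Manning's equation rearranged: A R^(2/3) = nQ / (1.486·√S) = 0.016 × 19.8 / (1.486 × √0.0016) = 5.33.
At y = 1.47 ft: A R^(2/3) = 3.496 — short.
At y = 2.35 ft: A R^(2/3) = 7.779 — over.
At y = 1.86 ft: A R^(2/3) = 5.324 — ≈ 5.33.

y_n = 1.86 ft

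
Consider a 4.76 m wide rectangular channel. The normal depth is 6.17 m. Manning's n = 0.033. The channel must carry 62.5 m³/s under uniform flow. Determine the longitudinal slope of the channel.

Flow area A = b·y = 4.76 × 6.17 = 29.37 m². Wetted perimeter P = b + 2y = 4.76 + 2×6.17 = 17.1 m.
Hydraulic radius R = A/P = 29.37/17.1 = 1.717 m.
From Manning's equation, S = [nQ / (1 A R^(2/3))]² = [0.033 × 62.5 / (1 × 29.37 × 1.717^(2/3))]² = 0.0024.

S = 0.0024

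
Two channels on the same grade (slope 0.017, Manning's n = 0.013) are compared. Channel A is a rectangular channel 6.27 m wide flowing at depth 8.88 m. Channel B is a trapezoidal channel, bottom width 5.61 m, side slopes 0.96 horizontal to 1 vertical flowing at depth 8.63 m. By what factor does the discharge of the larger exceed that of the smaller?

3.13

Channel A: Flow area A = b·y = 6.27 × 8.88 = 55.68 m². Wetted perimeter P = b + 2y = 6.27 + 2×8.88 = 24.03 m. Hydraulic radius R = A/P = 55.68/24.03 = 2.317 m. Q_A = (1/0.013)·55.68·2.317^(2/3)·√0.017 = 977.8 m³/s.
Channel B: With bottom width b = 5.61 m and side slope z = 0.96: A = (b + zy)y = (5.61 + 0.96×8.63)×8.63 = 119.9 m²; P = b + 2y√(1+z²) = 5.61 + 2×8.63×1.386 = 29.54 m. Hydraulic radius R = A/P = 119.9/29.54 = 4.06 m. Q_B = (1/0.013)·119.9·4.06^(2/3)·√0.017 = 3061 m³/s.
The larger discharge is 3061 m³/s and the smaller is 977.8 m³/s; the ratio is 3.13.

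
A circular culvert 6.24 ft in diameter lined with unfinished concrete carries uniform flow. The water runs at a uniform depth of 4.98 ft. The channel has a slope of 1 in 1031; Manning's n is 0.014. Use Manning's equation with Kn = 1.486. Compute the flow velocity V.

V = 5.07 ft/s

For a circular section of diameter D = 6.24 ft at depth y = 4.98 ft, the central angle is θ = 2 arccos(1 − 2y/D) = 4.419 rad. Then A = (D²/8)(θ − sin θ) = 26.17 ft² and P = Dθ/2 = 13.79 ft.
Hydraulic radius R = A/P = 26.17/13.79 = 1.898 ft.
From Manning's equation, V = (1.486/n) R^(2/3) S^(1/2) = (1.486/0.014) × 1.898^(2/3) × 0.0009699^(1/2) = 5.07 ft/s.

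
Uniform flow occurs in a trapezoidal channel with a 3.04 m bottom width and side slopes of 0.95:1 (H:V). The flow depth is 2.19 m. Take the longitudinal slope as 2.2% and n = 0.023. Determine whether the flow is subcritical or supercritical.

With bottom width b = 3.04 m and side slope z = 0.95: A = (b + zy)y = (3.04 + 0.95×2.19)×2.19 = 11.21 m²; P = b + 2y√(1+z²) = 3.04 + 2×2.19×1.379 = 9.081 m.
Hydraulic radius R = A/P = 11.21/9.081 = 1.235 m.
V = (1/n) R^(2/3) √S = (1/0.023) × 1.235^(2/3) × √0.022 = 7.423 m/s. Hydraulic depth D_h = A/T = 11.21/7.201 = 1.557 m.
Froude number Fr = V/√(g·D_h) = 7.423/√(9.81×1.557) = 1.9, which is greater than 1, so the flow is supercritical.

supercritical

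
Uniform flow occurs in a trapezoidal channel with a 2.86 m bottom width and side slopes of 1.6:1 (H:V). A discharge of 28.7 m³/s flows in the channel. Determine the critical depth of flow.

At critical depth, Q² T / (g A³) = 1, i.e. A³/T = Q²/g = 28.7²/9.81 = 83.96.
At y = 1.33 m: A³/T = 41.03 — short.
At y = 1.95 m: A³/T = 174.2 — over.
At y = 1.61 m: A³/T = 83.67 — close enough.

y_c = 1.61 m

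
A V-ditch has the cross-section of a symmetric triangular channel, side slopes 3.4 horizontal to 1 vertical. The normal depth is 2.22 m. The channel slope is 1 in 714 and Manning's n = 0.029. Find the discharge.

Q = 22.5 m³/s

For a triangular section with side slope z = 3.4: A = zy² = 3.4×2.22² = 16.76 m²; P = 2y√(1+z²) = 2×2.22×3.544 = 15.74 m.
Hydraulic radius R = A/P = 16.76/15.74 = 1.065 m.
Manning's equation: Q = (1/n) A R^(2/3) S^(1/2) = (1/0.029) × 16.76 × 1.065^(2/3) × 0.001401^(1/2) = 22.5 m³/s.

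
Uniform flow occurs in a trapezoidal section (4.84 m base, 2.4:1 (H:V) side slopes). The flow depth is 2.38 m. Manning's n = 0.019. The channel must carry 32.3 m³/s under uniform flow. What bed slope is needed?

S = 0.000361

With bottom width b = 4.84 m and side slope z = 2.4: A = (b + zy)y = (4.84 + 2.4×2.38)×2.38 = 25.11 m²; P = b + 2y√(1+z²) = 4.84 + 2×2.38×2.6 = 17.22 m.
Hydraulic radius R = A/P = 25.11/17.22 = 1.459 m.
From Manning's equation, S = [nQ / (1 A R^(2/3))]² = [0.019 × 32.3 / (1 × 25.11 × 1.459^(2/3))]² = 0.000361.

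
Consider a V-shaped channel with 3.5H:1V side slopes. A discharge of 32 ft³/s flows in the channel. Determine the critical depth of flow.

y_c = 1.39 ft

At critical depth, Q² T / (g A³) = 1, i.e. A³/T = Q²/g = 32²/32.2 = 31.8.
Try y = 1 ft: A³/T = 6.125 — low.
Try y = 1.76 ft: A³/T = 103.4 — high.
Try y = 1.39 ft: A³/T = 31.78 — matches.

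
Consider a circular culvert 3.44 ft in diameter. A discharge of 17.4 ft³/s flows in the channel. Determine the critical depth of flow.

At critical depth, Q² T / (g A³) = 1, i.e. A³/T = Q²/g = 17.4²/32.2 = 9.402.
At y = 1.43 ft: A³/T = 14.39 — over.
At y = 0.949 ft: A³/T = 2.954 — short.
At y = 1.28 ft: A³/T = 9.4 — matches.

y_c = 1.28 ft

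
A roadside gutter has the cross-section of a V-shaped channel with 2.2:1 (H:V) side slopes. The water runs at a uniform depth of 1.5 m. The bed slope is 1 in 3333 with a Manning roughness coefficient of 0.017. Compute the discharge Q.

For a triangular section with side slope z = 2.2: A = zy² = 2.2×1.5² = 4.95 m²; P = 2y√(1+z²) = 2×1.5×2.417 = 7.25 m.
Hydraulic radius R = A/P = 4.95/7.25 = 0.6828 m.
Manning's equation: Q = (1/n) A R^(2/3) S^(1/2) = (1/0.017) × 4.95 × 0.6828^(2/3) × 0.0003^(1/2) = 3.91 m³/s.

Q = 3.91 m³/s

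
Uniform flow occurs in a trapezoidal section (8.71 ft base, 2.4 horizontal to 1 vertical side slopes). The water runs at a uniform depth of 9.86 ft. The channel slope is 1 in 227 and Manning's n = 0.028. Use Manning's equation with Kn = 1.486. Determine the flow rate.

With bottom width b = 8.71 ft and side slope z = 2.4: A = (b + zy)y = (8.71 + 2.4×9.86)×9.86 = 319.2 ft²; P = b + 2y√(1+z²) = 8.71 + 2×9.86×2.6 = 59.98 ft.
Hydraulic radius R = A/P = 319.2/59.98 = 5.322 ft.
Manning's equation: Q = (1.486/n) A R^(2/3) S^(1/2) = (1.486/0.028) × 319.2 × 5.322^(2/3) × 0.004405^(1/2) = 3430 ft³/s.

Q = 3430 ft³/s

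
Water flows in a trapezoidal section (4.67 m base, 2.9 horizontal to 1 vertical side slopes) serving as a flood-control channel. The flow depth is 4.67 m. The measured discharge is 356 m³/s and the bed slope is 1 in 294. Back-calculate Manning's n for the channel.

With bottom width b = 4.67 m and side slope z = 2.9: A = (b + zy)y = (4.67 + 2.9×4.67)×4.67 = 85.05 m²; P = b + 2y√(1+z²) = 4.67 + 2×4.67×3.068 = 33.32 m.
Hydraulic radius R = A/P = 85.05/33.32 = 2.553 m.
Rearranging Manning's equation: n = (1/Q) A R^(2/3) S^(1/2) = (1/356) × 85.05 × 2.553^(2/3) × √0.003401 = 0.026.

n = 0.026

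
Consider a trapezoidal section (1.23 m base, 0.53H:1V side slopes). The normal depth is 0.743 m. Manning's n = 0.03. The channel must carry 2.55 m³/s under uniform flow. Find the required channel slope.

With bottom width b = 1.23 m and side slope z = 0.53: A = (b + zy)y = (1.23 + 0.53×0.743)×0.743 = 1.206 m²; P = b + 2y√(1+z²) = 1.23 + 2×0.743×1.132 = 2.912 m.
Hydraulic radius R = A/P = 1.206/2.912 = 0.4143 m.
From Manning's equation, S = [nQ / (1 A R^(2/3))]² = [0.03 × 2.55 / (1 × 1.206 × 0.4143^(2/3))]² = 0.013.

S = 0.013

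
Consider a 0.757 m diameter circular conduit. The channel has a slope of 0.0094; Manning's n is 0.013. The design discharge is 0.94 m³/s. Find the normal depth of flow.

Manning's equation rearranged: A R^(2/3) = nQ / (1·√S) = 0.013 × 0.94 / (√0.0094) = 0.126.
Trying y = 0.636 m: A R^(2/3) = 0.1515 — high.
Trying y = 0.536 m: A R^(2/3) = 0.1261 — matches.

y_n = 0.536 m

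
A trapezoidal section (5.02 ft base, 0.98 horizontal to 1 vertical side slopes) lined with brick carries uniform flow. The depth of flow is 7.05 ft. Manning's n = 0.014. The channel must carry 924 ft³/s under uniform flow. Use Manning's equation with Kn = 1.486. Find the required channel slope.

S = 0.0021

With bottom width b = 5.02 ft and side slope z = 0.98: A = (b + zy)y = (5.02 + 0.98×7.05)×7.05 = 84.1 ft²; P = b + 2y√(1+z²) = 5.02 + 2×7.05×1.4 = 24.76 ft.
Hydraulic radius R = A/P = 84.1/24.76 = 3.396 ft.
From Manning's equation, S = [nQ / (1.486 A R^(2/3))]² = [0.014 × 924 / (1.486 × 84.1 × 3.396^(2/3))]² = 0.0021.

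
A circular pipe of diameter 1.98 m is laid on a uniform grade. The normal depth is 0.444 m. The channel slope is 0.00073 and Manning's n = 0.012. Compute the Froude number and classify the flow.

subcritical

For a circular section of diameter D = 1.98 m at depth y = 0.444 m, the central angle is θ = 2 arccos(1 − 2y/D) = 1.973 rad. Then A = (D²/8)(θ − sin θ) = 0.5161 m² and P = Dθ/2 = 1.954 m.
Hydraulic radius R = A/P = 0.5161/1.954 = 0.2642 m.
V = (1/n) R^(2/3) √S = (1/0.012) × 0.2642^(2/3) × √0.00073 = 0.927 m/s. Hydraulic depth D_h = A/T = 0.5161/1.652 = 0.3125 m.
Froude number Fr = V/√(g·D_h) = 0.927/√(9.81×0.3125) = 0.529, which is less than 1, so the flow is subcritical.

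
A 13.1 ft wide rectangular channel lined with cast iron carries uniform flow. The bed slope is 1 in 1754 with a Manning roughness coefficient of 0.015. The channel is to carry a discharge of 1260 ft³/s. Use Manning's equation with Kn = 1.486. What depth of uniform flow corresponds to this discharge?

y_n = 14.8 ft

Manning's equation rearranged: A R^(2/3) = nQ / (1.486·√S) = 0.015 × 1260 / (1.486 × √0.0005701) = 532.7.
Trying y = 16.6 ft: A R^(2/3) = 609.9 — too large.
Trying y = 14.8 ft: A R^(2/3) = 531.6 — close enough.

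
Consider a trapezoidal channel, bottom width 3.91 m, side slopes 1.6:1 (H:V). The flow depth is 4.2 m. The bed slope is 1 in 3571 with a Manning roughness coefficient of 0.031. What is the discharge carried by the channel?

With bottom width b = 3.91 m and side slope z = 1.6: A = (b + zy)y = (3.91 + 1.6×4.2)×4.2 = 44.65 m²; P = b + 2y√(1+z²) = 3.91 + 2×4.2×1.887 = 19.76 m.
Hydraulic radius R = A/P = 44.65/19.76 = 2.26 m.
Manning's equation: Q = (1/n) A R^(2/3) S^(1/2) = (1/0.031) × 44.65 × 2.26^(2/3) × 0.00028^(1/2) = 41.5 m³/s.

Q = 41.5 m³/s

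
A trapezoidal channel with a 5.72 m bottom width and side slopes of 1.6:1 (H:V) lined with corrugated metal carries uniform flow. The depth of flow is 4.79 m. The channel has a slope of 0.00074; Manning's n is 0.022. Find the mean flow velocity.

V = 2.39 m/s

With bottom width b = 5.72 m and side slope z = 1.6: A = (b + zy)y = (5.72 + 1.6×4.79)×4.79 = 64.11 m²; P = b + 2y√(1+z²) = 5.72 + 2×4.79×1.887 = 23.8 m.
Hydraulic radius R = A/P = 64.11/23.8 = 2.694 m.
From Manning's equation, V = (1/n) R^(2/3) S^(1/2) = (1/0.022) × 2.694^(2/3) × 0.00074^(1/2) = 2.39 m/s.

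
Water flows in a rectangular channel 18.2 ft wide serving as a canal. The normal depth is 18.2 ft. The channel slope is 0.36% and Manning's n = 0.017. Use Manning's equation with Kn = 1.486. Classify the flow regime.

subcritical

Flow area A = b·y = 18.2 × 18.2 = 331.2 ft². Wetted perimeter P = b + 2y = 18.2 + 2×18.2 = 54.6 ft.
Hydraulic radius R = A/P = 331.2/54.6 = 6.067 ft.
V = (1.486/n) R^(2/3) √S = (1.486/0.017) × 6.067^(2/3) × √0.0036 = 17.45 ft/s. Hydraulic depth D_h = A/T = 331.2/18.2 = 18.2 ft.
Froude number Fr = V/√(g·D_h) = 17.45/√(32.2×18.2) = 0.721, which is less than 1, so the flow is subcritical.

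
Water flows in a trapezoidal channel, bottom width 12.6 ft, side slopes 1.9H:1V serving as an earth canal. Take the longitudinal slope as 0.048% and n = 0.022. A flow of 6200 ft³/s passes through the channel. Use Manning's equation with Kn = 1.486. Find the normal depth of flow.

y_n = 18.9 ft

Manning's equation rearranged: A R^(2/3) = nQ / (1.486·√S) = 0.022 × 6200 / (1.486 × √0.00048) = 4190.
Try y = 20.6 ft: A R^(2/3) = 5126 — too large.
Try y = 18.9 ft: A R^(2/3) = 4193 — matches.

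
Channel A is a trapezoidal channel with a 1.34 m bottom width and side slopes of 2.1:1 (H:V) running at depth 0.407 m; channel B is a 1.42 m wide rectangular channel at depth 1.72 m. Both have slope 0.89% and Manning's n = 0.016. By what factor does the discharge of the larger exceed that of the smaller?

Channel A: With bottom width b = 1.34 m and side slope z = 2.1: A = (b + zy)y = (1.34 + 2.1×0.407)×0.407 = 0.8932 m²; P = b + 2y√(1+z²) = 1.34 + 2×0.407×2.326 = 3.233 m. Hydraulic radius R = A/P = 0.8932/3.233 = 0.2763 m. Q_A = (1/0.016)·0.8932·0.2763^(2/3)·√0.0089 = 2.234 m³/s.
Channel B: Flow area A = b·y = 1.42 × 1.72 = 2.442 m². Wetted perimeter P = b + 2y = 1.42 + 2×1.72 = 4.86 m. Hydraulic radius R = A/P = 2.442/4.86 = 0.5026 m. Q_B = (1/0.016)·2.442·0.5026^(2/3)·√0.0089 = 9.103 m³/s.
The larger discharge is 9.103 m³/s and the smaller is 2.234 m³/s; the ratio is 4.07.

4.07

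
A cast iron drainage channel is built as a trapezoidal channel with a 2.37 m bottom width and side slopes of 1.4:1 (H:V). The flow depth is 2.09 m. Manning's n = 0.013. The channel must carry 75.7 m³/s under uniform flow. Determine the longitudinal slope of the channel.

S = 0.0065

With bottom width b = 2.37 m and side slope z = 1.4: A = (b + zy)y = (2.37 + 1.4×2.09)×2.09 = 11.07 m²; P = b + 2y√(1+z²) = 2.37 + 2×2.09×1.72 = 9.562 m.
Hydraulic radius R = A/P = 11.07/9.562 = 1.158 m.
From Manning's equation, S = [nQ / (1 A R^(2/3))]² = [0.013 × 75.7 / (1 × 11.07 × 1.158^(2/3))]² = 0.0065.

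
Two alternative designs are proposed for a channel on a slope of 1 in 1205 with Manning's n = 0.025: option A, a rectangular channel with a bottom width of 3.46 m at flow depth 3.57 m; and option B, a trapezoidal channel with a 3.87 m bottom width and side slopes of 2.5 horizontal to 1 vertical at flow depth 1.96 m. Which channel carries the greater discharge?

Channel A: Flow area A = b·y = 3.46 × 3.57 = 12.35 m². Wetted perimeter P = b + 2y = 3.46 + 2×3.57 = 10.6 m. Hydraulic radius R = A/P = 12.35/10.6 = 1.165 m. Q_A = (1/0.025)·12.35·1.165^(2/3)·√0.0008299 = 15.76 m³/s.
Channel B: With bottom width b = 3.87 m and side slope z = 2.5: A = (b + zy)y = (3.87 + 2.5×1.96)×1.96 = 17.19 m²; P = b + 2y√(1+z²) = 3.87 + 2×1.96×2.693 = 14.42 m. Hydraulic radius R = A/P = 17.19/14.42 = 1.192 m. Q_B = (1/0.025)·17.19·1.192^(2/3)·√0.0008299 = 22.26 m³/s.
Q_A = 15.76 m³/s vs Q_B = 22.26 m³/s, so channel B carries more.

channel B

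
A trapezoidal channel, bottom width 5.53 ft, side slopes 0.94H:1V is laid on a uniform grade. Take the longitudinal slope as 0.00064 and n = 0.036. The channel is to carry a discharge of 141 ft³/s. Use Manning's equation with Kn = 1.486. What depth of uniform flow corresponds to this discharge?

Manning's equation rearranged: A R^(2/3) = nQ / (1.486·√S) = 0.036 × 141 / (1.486 × √0.00064) = 135.
Trying y = 4.33 ft: A R^(2/3) = 74.24 — low.
Trying y = 7.48 ft: A R^(2/3) = 220.9 — high.
Trying y = 5.88 ft: A R^(2/3) = 135.2 — close enough.

y_n = 5.88 ft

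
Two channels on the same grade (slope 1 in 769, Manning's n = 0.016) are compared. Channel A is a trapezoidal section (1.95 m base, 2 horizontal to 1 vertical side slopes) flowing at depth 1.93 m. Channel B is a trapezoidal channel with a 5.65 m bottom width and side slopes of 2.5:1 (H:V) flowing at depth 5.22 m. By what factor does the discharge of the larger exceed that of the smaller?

Channel A: With bottom width b = 1.95 m and side slope z = 2: A = (b + zy)y = (1.95 + 2×1.93)×1.93 = 11.21 m²; P = b + 2y√(1+z²) = 1.95 + 2×1.93×2.236 = 10.58 m. Hydraulic radius R = A/P = 11.21/10.58 = 1.06 m. Q_A = (1/0.016)·11.21·1.06^(2/3)·√0.0013 = 26.27 m³/s.
Channel B: With bottom width b = 5.65 m and side slope z = 2.5: A = (b + zy)y = (5.65 + 2.5×5.22)×5.22 = 97.61 m²; P = b + 2y√(1+z²) = 5.65 + 2×5.22×2.693 = 33.76 m. Hydraulic radius R = A/P = 97.61/33.76 = 2.891 m. Q_B = (1/0.016)·97.61·2.891^(2/3)·√0.0013 = 446.5 m³/s.
The larger discharge is 446.5 m³/s and the smaller is 26.27 m³/s; the ratio is 17.

17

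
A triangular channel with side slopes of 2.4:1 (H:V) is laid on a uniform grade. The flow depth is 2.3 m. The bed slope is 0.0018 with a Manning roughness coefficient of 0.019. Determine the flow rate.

Q = 29.5 m³/s

For a triangular section with side slope z = 2.4: A = zy² = 2.4×2.3² = 12.7 m²; P = 2y√(1+z²) = 2×2.3×2.6 = 11.96 m.
Hydraulic radius R = A/P = 12.7/11.96 = 1.062 m.
Manning's equation: Q = (1/n) A R^(2/3) S^(1/2) = (1/0.019) × 12.7 × 1.062^(2/3) × 0.0018^(1/2) = 29.5 m³/s.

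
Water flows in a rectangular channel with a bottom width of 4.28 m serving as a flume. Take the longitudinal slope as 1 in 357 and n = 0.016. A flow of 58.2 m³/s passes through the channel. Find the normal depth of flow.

y_n = 3.42 m

Manning's equation rearranged: A R^(2/3) = nQ / (1·√S) = 0.016 × 58.2 / (√0.002801) = 17.59.
Try y = 2.87 m: A R^(2/3) = 14.07 — low.
Try y = 3.79 m: A R^(2/3) = 19.99 — high.
Try y = 3.42 m: A R^(2/3) = 17.58 — close enough.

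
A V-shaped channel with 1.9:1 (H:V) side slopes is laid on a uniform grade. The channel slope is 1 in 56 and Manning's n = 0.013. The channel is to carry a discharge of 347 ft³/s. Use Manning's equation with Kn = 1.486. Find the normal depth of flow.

Manning's equation rearranged: A R^(2/3) = nQ / (1.486·√S) = 0.013 × 347 / (1.486 × √0.01786) = 22.72.
At y = 3.37 ft: A R^(2/3) = 28.16 — too large.
At y = 2.4 ft: A R^(2/3) = 11.39 — too small.
At y = 3.11 ft: A R^(2/3) = 22.74 — matches.

y_n = 3.11 ft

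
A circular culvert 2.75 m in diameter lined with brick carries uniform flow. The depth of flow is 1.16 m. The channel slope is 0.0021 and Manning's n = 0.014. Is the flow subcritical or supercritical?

subcritical

For a circular section of diameter D = 2.75 m at depth y = 1.16 m, the central angle is θ = 2 arccos(1 − 2y/D) = 2.828 rad. Then A = (D²/8)(θ − sin θ) = 2.381 m² and P = Dθ/2 = 3.888 m.
Hydraulic radius R = A/P = 2.381/3.888 = 0.6124 m.
V = (1/n) R^(2/3) √S = (1/0.014) × 0.6124^(2/3) × √0.0021 = 2.361 m/s. Hydraulic depth D_h = A/T = 2.381/2.716 = 0.8766 m.
Froude number Fr = V/√(g·D_h) = 2.361/√(9.81×0.8766) = 0.805, which is less than 1, so the flow is subcritical.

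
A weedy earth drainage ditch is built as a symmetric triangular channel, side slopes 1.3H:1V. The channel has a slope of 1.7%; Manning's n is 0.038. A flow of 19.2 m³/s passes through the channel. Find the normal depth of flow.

Manning's equation rearranged: A R^(2/3) = nQ / (1·√S) = 0.038 × 19.2 / (√0.017) = 5.596.
Try y = 1.58 m: A R^(2/3) = 2.375 — too small.
Try y = 2.62 m: A R^(2/3) = 9.15 — too large.
Try y = 2.18 m: A R^(2/3) = 5.604 — matches.

y_n = 2.18 m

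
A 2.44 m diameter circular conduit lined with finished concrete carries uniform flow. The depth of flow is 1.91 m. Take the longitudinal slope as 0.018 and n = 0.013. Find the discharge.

For a circular section of diameter D = 2.44 m at depth y = 1.91 m, the central angle is θ = 2 arccos(1 − 2y/D) = 4.344 rad. Then A = (D²/8)(θ − sin θ) = 3.927 m² and P = Dθ/2 = 5.299 m.
Hydraulic radius R = A/P = 3.927/5.299 = 0.741 m.
Manning's equation: Q = (1/n) A R^(2/3) S^(1/2) = (1/0.013) × 3.927 × 0.741^(2/3) × 0.018^(1/2) = 33.2 m³/s.

Q = 33.2 m³/s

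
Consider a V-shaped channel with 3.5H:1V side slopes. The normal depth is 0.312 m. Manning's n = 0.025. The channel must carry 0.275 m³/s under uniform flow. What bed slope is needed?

S = 0.00511

For a triangular section with side slope z = 3.5: A = zy² = 3.5×0.312² = 0.3407 m²; P = 2y√(1+z²) = 2×0.312×3.64 = 2.271 m.
Hydraulic radius R = A/P = 0.3407/2.271 = 0.15 m.
From Manning's equation, S = [nQ / (1 A R^(2/3))]² = [0.025 × 0.275 / (1 × 0.3407 × 0.15^(2/3))]² = 0.00511.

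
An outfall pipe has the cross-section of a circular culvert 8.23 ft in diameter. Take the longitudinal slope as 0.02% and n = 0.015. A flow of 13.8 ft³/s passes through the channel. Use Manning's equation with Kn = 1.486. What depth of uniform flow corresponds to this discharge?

y_n = 1.88 ft

Manning's equation rearranged: A R^(2/3) = nQ / (1.486·√S) = 0.015 × 13.8 / (1.486 × √0.0002) = 9.85.
At y = 2.19 ft: A R^(2/3) = 13.33 — high.
At y = 1.88 ft: A R^(2/3) = 9.849 — ≈ 9.85.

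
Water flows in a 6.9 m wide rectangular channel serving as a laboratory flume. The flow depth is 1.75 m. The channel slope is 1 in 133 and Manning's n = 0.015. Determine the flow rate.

Flow area A = b·y = 6.9 × 1.75 = 12.08 m². Wetted perimeter P = b + 2y = 6.9 + 2×1.75 = 10.4 m.
Hydraulic radius R = A/P = 12.08/10.4 = 1.161 m.
Manning's equation: Q = (1/n) A R^(2/3) S^(1/2) = (1/0.015) × 12.08 × 1.161^(2/3) × 0.007519^(1/2) = 77.1 m³/s.

Q = 77.1 m³/s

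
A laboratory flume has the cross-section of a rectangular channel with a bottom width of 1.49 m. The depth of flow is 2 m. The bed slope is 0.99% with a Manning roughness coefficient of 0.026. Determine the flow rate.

Q = 7.59 m³/s

Flow area A = b·y = 1.49 × 2 = 2.98 m². Wetted perimeter P = b + 2y = 1.49 + 2×2 = 5.49 m.
Hydraulic radius R = A/P = 2.98/5.49 = 0.5428 m.
Manning's equation: Q = (1/n) A R^(2/3) S^(1/2) = (1/0.026) × 2.98 × 0.5428^(2/3) × 0.0099^(1/2) = 7.59 m³/s.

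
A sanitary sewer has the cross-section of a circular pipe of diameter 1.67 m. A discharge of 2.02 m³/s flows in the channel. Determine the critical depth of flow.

y_c = 0.707 m

At critical depth, Q² T / (g A³) = 1, i.e. A³/T = Q²/g = 2.02²/9.81 = 0.4159.
Try y = 0.526 m: A³/T = 0.1332 — short.
Try y = 0.707 m: A³/T = 0.4162 — matches.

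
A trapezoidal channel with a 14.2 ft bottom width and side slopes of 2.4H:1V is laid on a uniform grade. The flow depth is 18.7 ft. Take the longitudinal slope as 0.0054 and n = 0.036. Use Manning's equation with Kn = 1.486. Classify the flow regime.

With bottom width b = 14.2 ft and side slope z = 2.4: A = (b + zy)y = (14.2 + 2.4×18.7)×18.7 = 1105 ft²; P = b + 2y√(1+z²) = 14.2 + 2×18.7×2.6 = 111.4 ft.
Hydraulic radius R = A/P = 1105/111.4 = 9.914 ft.
V = (1.486/n) R^(2/3) √S = (1.486/0.036) × 9.914^(2/3) × √0.0054 = 14 ft/s. Hydraulic depth D_h = A/T = 1105/104 = 10.63 ft.
Froude number Fr = V/√(g·D_h) = 14/√(32.2×10.63) = 0.757, which is less than 1, so the flow is subcritical.

subcritical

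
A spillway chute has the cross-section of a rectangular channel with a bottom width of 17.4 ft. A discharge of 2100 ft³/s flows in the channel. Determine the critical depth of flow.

y_c = 7.68 ft

For a rectangular channel, critical depth y_c = (q²/g)^(1/3) where q = Q/b = 2100/17.4 = 120.7 ft²/s.
So y_c = (120.7²/32.2)^(1/3) = 7.68 ft.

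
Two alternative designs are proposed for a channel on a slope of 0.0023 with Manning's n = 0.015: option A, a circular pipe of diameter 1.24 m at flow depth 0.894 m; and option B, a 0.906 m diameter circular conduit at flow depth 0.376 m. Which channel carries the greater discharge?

channel A

Channel A: For a circular section of diameter D = 1.24 m at depth y = 0.894 m, the central angle is θ = 2 arccos(1 − 2y/D) = 4.057 rad. Then A = (D²/8)(θ − sin θ) = 0.9322 m² and P = Dθ/2 = 2.515 m. Hydraulic radius R = A/P = 0.9322/2.515 = 0.3706 m. Q_A = (1/0.015)·0.9322·0.3706^(2/3)·√0.0023 = 1.538 m³/s.
Channel B: For a circular section of diameter D = 0.906 m at depth y = 0.376 m, the central angle is θ = 2 arccos(1 − 2y/D) = 2.8 rad. Then A = (D²/8)(θ − sin θ) = 0.2529 m² and P = Dθ/2 = 1.268 m. Hydraulic radius R = A/P = 0.2529/1.268 = 0.1994 m. Q_B = (1/0.015)·0.2529·0.1994^(2/3)·√0.0023 = 0.276 m³/s.
Q_A = 1.538 m³/s vs Q_B = 0.276 m³/s, so channel A carries more.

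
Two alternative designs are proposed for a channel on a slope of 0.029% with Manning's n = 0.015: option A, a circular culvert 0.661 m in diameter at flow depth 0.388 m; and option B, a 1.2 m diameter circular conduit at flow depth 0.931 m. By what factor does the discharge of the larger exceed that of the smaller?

7.15

Channel A: For a circular section of diameter D = 0.661 m at depth y = 0.388 m, the central angle is θ = 2 arccos(1 − 2y/D) = 3.491 rad. Then A = (D²/8)(θ − sin θ) = 0.2094 m² and P = Dθ/2 = 1.154 m. Hydraulic radius R = A/P = 0.2094/1.154 = 0.1815 m. Q_A = (1/0.015)·0.2094·0.1815^(2/3)·√0.00029 = 0.0762 m³/s.
Channel B: For a circular section of diameter D = 1.2 m at depth y = 0.931 m, the central angle is θ = 2 arccos(1 − 2y/D) = 4.31 rad. Then A = (D²/8)(θ − sin θ) = 0.9415 m² and P = Dθ/2 = 2.586 m. Hydraulic radius R = A/P = 0.9415/2.586 = 0.364 m. Q_B = (1/0.015)·0.9415·0.364^(2/3)·√0.00029 = 0.545 m³/s.
The larger discharge is 0.545 m³/s and the smaller is 0.0762 m³/s; the ratio is 7.15.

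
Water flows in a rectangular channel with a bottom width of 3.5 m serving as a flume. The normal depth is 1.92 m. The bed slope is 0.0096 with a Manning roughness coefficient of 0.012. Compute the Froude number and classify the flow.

Flow area A = b·y = 3.5 × 1.92 = 6.72 m². Wetted perimeter P = b + 2y = 3.5 + 2×1.92 = 7.34 m.
Hydraulic radius R = A/P = 6.72/7.34 = 0.9155 m.
V = (1/n) R^(2/3) √S = (1/0.012) × 0.9155^(2/3) × √0.0096 = 7.698 m/s. Hydraulic depth D_h = A/T = 6.72/3.5 = 1.92 m.
Froude number Fr = V/√(g·D_h) = 7.698/√(9.81×1.92) = 1.77, which is greater than 1, so the flow is supercritical.

supercritical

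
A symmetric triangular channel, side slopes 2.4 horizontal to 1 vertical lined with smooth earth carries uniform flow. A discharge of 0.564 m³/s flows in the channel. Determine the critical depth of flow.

At critical depth, Q² T / (g A³) = 1, i.e. A³/T = Q²/g = 0.564²/9.81 = 0.03243.
Trying y = 0.479 m: A³/T = 0.07262 — high.
Trying y = 0.297 m: A³/T = 0.006655 — low.
Trying y = 0.408 m: A³/T = 0.03256 — ≈ 0.03243.

y_c = 0.408 m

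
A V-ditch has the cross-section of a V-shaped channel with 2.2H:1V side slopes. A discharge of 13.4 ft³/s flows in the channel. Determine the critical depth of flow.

At critical depth, Q² T / (g A³) = 1, i.e. A³/T = Q²/g = 13.4²/32.2 = 5.576.
Trying y = 1.49 ft: A³/T = 17.77 — high.
Trying y = 0.899 ft: A³/T = 1.421 — low.
Trying y = 1.18 ft: A³/T = 5.536 — ≈ 5.576.

y_c = 1.18 ft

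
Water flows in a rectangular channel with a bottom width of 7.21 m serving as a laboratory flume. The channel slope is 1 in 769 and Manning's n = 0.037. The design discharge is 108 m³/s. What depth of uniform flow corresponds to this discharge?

Manning's equation rearranged: A R^(2/3) = nQ / (1·√S) = 0.037 × 108 / (√0.0013) = 110.8.
Try y = 6.09 m: A R^(2/3) = 75.72 — too small.
Try y = 8.31 m: A R^(2/3) = 110.8 — ≈ 110.8.

y_n = 8.31 m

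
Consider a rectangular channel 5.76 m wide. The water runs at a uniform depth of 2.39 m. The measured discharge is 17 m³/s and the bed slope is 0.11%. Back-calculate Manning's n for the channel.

Flow area A = b·y = 5.76 × 2.39 = 13.77 m². Wetted perimeter P = b + 2y = 5.76 + 2×2.39 = 10.54 m.
Hydraulic radius R = A/P = 13.77/10.54 = 1.306 m.
Rearranging Manning's equation: n = (1/Q) A R^(2/3) S^(1/2) = (1/17) × 13.77 × 1.306^(2/3) × √0.0011 = 0.0321.

n = 0.0321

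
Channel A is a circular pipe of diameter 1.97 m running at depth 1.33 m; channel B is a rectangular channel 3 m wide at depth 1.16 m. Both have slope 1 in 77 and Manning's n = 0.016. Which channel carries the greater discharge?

channel B

Channel A: For a circular section of diameter D = 1.97 m at depth y = 1.33 m, the central angle is θ = 2 arccos(1 − 2y/D) = 3.857 rad. Then A = (D²/8)(θ − sin θ) = 2.19 m² and P = Dθ/2 = 3.799 m. Hydraulic radius R = A/P = 2.19/3.799 = 0.5763 m. Q_A = (1/0.016)·2.19·0.5763^(2/3)·√0.01299 = 10.8 m³/s.
Channel B: Flow area A = b·y = 3 × 1.16 = 3.48 m². Wetted perimeter P = b + 2y = 3 + 2×1.16 = 5.32 m. Hydraulic radius R = A/P = 3.48/5.32 = 0.6541 m. Q_B = (1/0.016)·3.48·0.6541^(2/3)·√0.01299 = 18.68 m³/s.
Q_A = 10.8 m³/s vs Q_B = 18.68 m³/s, so channel B carries more.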